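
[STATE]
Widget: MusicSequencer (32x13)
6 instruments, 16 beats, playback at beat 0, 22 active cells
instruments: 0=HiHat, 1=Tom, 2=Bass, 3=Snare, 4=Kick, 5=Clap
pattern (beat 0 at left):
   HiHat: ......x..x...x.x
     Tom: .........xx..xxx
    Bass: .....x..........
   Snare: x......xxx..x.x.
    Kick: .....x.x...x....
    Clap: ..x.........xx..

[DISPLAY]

      ▼123456789012345          
 HiHat······█··█···█·█          
   Tom·········██··███          
  Bass·····█··········          
 Snare█······███··█·█·          
  Kick·····█·█···█····          
  Clap··█·········██··          
                                
                                
                                
                                
                                
                                


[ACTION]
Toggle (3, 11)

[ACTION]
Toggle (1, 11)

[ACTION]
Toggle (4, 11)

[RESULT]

      ▼123456789012345          
 HiHat······█··█···█·█          
   Tom·········███·███          
  Bass·····█··········          
 Snare█······███·██·█·          
  Kick·····█·█········          
  Clap··█·········██··          
                                
                                
                                
                                
                                
                                


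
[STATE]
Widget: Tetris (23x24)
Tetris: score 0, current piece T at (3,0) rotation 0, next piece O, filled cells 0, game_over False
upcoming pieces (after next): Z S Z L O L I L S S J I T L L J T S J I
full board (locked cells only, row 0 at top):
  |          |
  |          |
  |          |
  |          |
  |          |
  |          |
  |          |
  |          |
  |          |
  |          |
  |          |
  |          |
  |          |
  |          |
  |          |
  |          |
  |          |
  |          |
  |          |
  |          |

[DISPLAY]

    ▒     │Next:       
   ▒▒▒    │▓▓          
          │▓▓          
          │            
          │            
          │            
          │Score:      
          │0           
          │            
          │            
          │            
          │            
          │            
          │            
          │            
          │            
          │            
          │            
          │            
          │            
          │            
          │            
          │            
          │            


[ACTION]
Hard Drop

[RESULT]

    ▓▓    │Next:       
    ▓▓    │▓▓          
          │ ▓▓         
          │            
          │            
          │            
          │Score:      
          │0           
          │            
          │            
          │            
          │            
          │            
          │            
          │            
          │            
          │            
          │            
    ▒     │            
   ▒▒▒    │            
          │            
          │            
          │            
          │            


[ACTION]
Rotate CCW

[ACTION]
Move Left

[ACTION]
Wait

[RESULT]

          │Next:       
   ▓▓     │▓▓          
   ▓▓     │ ▓▓         
          │            
          │            
          │            
          │Score:      
          │0           
          │            
          │            
          │            
          │            
          │            
          │            
          │            
          │            
          │            
          │            
    ▒     │            
   ▒▒▒    │            
          │            
          │            
          │            
          │            


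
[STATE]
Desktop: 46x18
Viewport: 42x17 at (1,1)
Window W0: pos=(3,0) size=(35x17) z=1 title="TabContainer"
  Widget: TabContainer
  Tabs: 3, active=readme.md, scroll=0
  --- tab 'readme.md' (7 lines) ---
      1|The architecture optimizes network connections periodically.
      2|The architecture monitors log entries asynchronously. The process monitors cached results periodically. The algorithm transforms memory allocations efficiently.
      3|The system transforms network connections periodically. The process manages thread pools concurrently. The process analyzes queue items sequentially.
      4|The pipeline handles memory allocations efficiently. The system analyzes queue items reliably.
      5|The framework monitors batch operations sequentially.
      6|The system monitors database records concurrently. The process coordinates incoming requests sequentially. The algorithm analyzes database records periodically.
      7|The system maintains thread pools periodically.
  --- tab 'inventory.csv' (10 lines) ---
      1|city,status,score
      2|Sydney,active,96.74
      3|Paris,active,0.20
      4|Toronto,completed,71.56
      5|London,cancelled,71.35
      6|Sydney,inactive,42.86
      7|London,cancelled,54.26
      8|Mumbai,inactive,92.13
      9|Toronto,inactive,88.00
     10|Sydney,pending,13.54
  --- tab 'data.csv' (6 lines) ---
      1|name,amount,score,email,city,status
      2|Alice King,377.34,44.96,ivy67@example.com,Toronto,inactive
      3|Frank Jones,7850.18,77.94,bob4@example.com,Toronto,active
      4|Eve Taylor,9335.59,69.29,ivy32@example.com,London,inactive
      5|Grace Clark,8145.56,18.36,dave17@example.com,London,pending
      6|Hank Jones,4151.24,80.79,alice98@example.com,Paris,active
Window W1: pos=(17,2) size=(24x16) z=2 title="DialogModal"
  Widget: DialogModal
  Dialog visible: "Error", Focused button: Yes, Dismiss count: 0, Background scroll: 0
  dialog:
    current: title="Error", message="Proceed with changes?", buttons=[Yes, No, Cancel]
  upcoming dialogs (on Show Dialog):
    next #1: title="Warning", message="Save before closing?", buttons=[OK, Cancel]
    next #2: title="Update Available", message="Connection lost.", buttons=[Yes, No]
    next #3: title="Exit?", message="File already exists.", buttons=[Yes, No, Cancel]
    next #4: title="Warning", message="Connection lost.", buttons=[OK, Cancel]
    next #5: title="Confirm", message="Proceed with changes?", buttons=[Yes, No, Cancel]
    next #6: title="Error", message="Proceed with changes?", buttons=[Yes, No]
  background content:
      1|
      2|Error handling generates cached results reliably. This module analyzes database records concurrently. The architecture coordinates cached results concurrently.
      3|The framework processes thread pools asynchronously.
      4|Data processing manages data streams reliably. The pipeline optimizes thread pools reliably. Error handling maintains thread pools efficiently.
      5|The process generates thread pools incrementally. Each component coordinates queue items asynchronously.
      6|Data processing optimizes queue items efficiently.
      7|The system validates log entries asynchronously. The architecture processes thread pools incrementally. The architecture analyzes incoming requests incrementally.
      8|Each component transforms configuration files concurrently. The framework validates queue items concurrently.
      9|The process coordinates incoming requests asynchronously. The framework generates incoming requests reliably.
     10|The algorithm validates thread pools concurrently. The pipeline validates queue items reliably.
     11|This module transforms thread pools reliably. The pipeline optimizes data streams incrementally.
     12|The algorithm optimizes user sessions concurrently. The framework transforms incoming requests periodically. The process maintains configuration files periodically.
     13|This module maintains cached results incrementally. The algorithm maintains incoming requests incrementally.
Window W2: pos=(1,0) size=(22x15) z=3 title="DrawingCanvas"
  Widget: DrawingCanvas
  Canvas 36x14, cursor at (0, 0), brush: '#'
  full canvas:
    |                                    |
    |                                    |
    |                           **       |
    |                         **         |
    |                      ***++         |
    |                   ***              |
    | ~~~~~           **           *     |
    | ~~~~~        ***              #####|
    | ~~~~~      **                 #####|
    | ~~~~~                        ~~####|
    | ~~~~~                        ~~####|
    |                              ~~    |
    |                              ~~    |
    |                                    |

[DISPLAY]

┃ DrawingCanvas      ┃              ┃     
┠────────────────────┨━━━━━━━━━━━━━━━━━┓  
┃+                   ┃ogModal          ┃  
┃                    ┃─────────────────┨  
┃                    ┃                 ┃  
┃                    ┃ handling generat┃  
┃                    ┃ramework processe┃  
┃                   *┃──────────────┐ge┃  
┃ ~~~~~           ** ┃   Error      │s ┃  
┃ ~~~~~        ***   ┃oceed with cha│mi┃  
┃ ~~~~~      **      ┃es]  No   Canc│ l┃  
┃ ~~~~~              ┃──────────────┘fo┃  
┃ ~~~~~              ┃rocess coordinate┃  
┗━━━━━━━━━━━━━━━━━━━━┛lgorithm validate┃  
  ┃             ┃This module transforms┃  
  ┗━━━━━━━━━━━━━┃The algorithm optimize┃  
                ┗━━━━━━━━━━━━━━━━━━━━━━┛  


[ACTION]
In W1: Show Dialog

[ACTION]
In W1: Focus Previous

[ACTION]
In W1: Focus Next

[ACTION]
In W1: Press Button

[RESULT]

┃ DrawingCanvas      ┃              ┃     
┠────────────────────┨━━━━━━━━━━━━━━━━━┓  
┃+                   ┃ogModal          ┃  
┃                    ┃─────────────────┨  
┃                    ┃                 ┃  
┃                    ┃ handling generat┃  
┃                    ┃ramework processe┃  
┃                   *┃processing manage┃  
┃ ~~~~~           ** ┃rocess generates ┃  
┃ ~~~~~        ***   ┃processing optimi┃  
┃ ~~~~~      **      ┃ystem validates l┃  
┃ ~~~~~              ┃component transfo┃  
┃ ~~~~~              ┃rocess coordinate┃  
┗━━━━━━━━━━━━━━━━━━━━┛lgorithm validate┃  
  ┃             ┃This module transforms┃  
  ┗━━━━━━━━━━━━━┃The algorithm optimize┃  
                ┗━━━━━━━━━━━━━━━━━━━━━━┛  


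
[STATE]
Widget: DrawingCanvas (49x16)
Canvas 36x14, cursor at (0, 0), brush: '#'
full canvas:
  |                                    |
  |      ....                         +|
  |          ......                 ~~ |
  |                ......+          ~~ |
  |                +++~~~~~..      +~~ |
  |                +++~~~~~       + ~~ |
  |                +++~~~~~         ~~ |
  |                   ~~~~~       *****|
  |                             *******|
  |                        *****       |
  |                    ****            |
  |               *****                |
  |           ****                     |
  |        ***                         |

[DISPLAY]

+                                                
      ....                         +             
          ......                 ~~              
                ......+          ~~              
                +++~~~~~..      +~~              
                +++~~~~~       + ~~              
                +++~~~~~         ~~              
                   ~~~~~       *****             
                             *******             
                        *****                    
                    ****                         
               *****                             
           ****                                  
        ***                                      
                                                 
                                                 


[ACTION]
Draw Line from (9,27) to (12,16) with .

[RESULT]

+                                                
      ....                         +             
          ......                 ~~              
                ......+          ~~              
                +++~~~~~..      +~~              
                +++~~~~~       + ~~              
                +++~~~~~         ~~              
                   ~~~~~       *****             
                             *******             
                        **..*                    
                    **....                       
               ***....                           
           **** ..                               
        ***                                      
                                                 
                                                 


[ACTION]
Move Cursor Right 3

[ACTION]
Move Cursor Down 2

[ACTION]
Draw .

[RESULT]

                                                 
      ....                         +             
   .      ......                 ~~              
                ......+          ~~              
                +++~~~~~..      +~~              
                +++~~~~~       + ~~              
                +++~~~~~         ~~              
                   ~~~~~       *****             
                             *******             
                        **..*                    
                    **....                       
               ***....                           
           **** ..                               
        ***                                      
                                                 
                                                 


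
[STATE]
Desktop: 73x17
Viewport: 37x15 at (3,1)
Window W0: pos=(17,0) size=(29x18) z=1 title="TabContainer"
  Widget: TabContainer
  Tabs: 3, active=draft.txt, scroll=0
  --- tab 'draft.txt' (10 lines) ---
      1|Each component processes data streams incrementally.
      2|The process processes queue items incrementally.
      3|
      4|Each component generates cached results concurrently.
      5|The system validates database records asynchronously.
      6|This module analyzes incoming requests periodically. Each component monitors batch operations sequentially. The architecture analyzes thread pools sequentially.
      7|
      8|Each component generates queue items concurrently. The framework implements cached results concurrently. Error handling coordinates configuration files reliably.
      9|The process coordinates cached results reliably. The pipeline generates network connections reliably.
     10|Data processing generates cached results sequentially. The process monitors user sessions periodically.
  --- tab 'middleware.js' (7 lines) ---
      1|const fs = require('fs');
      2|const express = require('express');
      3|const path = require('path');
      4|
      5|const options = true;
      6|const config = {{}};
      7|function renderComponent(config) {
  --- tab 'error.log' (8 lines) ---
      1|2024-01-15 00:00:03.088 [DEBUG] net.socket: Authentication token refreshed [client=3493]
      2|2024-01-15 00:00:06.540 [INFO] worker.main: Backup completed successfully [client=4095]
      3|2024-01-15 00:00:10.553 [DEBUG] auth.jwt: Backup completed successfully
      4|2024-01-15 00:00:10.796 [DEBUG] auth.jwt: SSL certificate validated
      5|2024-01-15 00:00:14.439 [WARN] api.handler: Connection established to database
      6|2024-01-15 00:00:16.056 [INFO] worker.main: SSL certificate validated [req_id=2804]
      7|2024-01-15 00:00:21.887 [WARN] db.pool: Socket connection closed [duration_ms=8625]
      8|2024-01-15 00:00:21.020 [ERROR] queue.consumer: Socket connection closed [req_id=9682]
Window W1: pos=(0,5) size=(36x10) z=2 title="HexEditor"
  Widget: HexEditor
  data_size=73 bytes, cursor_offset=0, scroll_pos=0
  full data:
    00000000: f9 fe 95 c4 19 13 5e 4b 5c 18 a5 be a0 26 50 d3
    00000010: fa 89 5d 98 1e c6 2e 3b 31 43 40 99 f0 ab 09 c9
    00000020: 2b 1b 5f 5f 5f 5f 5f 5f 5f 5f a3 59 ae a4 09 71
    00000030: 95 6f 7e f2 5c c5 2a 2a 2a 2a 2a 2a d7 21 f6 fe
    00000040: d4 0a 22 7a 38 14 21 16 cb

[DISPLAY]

              ┃ TabContainer         
              ┠──────────────────────
              ┃[draft.txt]│ middlewar
              ┃──────────────────────
━━━━━━━━━━━━━━━━━━━━━━━━━━━━━━━━┓cess
exEditor                        ┃ses 
────────────────────────────────┨    
000000  F9 fe 95 c4 19 13 5e 4b ┃erat
000010  fa 89 5d 98 1e c6 2e 3b ┃es d
000020  2b 1b 5f 5f 5f 5f 5f 5f ┃es i
000030  95 6f 7e f2 5c c5 2a 2a ┃    
000040  d4 0a 22 7a 38 14 21 16 ┃erat
                                ┃nate
━━━━━━━━━━━━━━━━━━━━━━━━━━━━━━━━┛nera
              ┃                      


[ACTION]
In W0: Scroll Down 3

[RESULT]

              ┃ TabContainer         
              ┠──────────────────────
              ┃[draft.txt]│ middlewar
              ┃──────────────────────
━━━━━━━━━━━━━━━━━━━━━━━━━━━━━━━━┓erat
exEditor                        ┃es d
────────────────────────────────┨es i
000000  F9 fe 95 c4 19 13 5e 4b ┃    
000010  fa 89 5d 98 1e c6 2e 3b ┃erat
000020  2b 1b 5f 5f 5f 5f 5f 5f ┃nate
000030  95 6f 7e f2 5c c5 2a 2a ┃nera
000040  d4 0a 22 7a 38 14 21 16 ┃    
                                ┃    
━━━━━━━━━━━━━━━━━━━━━━━━━━━━━━━━┛    
              ┃                      


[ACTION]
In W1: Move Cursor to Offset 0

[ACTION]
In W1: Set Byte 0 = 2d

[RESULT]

              ┃ TabContainer         
              ┠──────────────────────
              ┃[draft.txt]│ middlewar
              ┃──────────────────────
━━━━━━━━━━━━━━━━━━━━━━━━━━━━━━━━┓erat
exEditor                        ┃es d
────────────────────────────────┨es i
000000  2D fe 95 c4 19 13 5e 4b ┃    
000010  fa 89 5d 98 1e c6 2e 3b ┃erat
000020  2b 1b 5f 5f 5f 5f 5f 5f ┃nate
000030  95 6f 7e f2 5c c5 2a 2a ┃nera
000040  d4 0a 22 7a 38 14 21 16 ┃    
                                ┃    
━━━━━━━━━━━━━━━━━━━━━━━━━━━━━━━━┛    
              ┃                      


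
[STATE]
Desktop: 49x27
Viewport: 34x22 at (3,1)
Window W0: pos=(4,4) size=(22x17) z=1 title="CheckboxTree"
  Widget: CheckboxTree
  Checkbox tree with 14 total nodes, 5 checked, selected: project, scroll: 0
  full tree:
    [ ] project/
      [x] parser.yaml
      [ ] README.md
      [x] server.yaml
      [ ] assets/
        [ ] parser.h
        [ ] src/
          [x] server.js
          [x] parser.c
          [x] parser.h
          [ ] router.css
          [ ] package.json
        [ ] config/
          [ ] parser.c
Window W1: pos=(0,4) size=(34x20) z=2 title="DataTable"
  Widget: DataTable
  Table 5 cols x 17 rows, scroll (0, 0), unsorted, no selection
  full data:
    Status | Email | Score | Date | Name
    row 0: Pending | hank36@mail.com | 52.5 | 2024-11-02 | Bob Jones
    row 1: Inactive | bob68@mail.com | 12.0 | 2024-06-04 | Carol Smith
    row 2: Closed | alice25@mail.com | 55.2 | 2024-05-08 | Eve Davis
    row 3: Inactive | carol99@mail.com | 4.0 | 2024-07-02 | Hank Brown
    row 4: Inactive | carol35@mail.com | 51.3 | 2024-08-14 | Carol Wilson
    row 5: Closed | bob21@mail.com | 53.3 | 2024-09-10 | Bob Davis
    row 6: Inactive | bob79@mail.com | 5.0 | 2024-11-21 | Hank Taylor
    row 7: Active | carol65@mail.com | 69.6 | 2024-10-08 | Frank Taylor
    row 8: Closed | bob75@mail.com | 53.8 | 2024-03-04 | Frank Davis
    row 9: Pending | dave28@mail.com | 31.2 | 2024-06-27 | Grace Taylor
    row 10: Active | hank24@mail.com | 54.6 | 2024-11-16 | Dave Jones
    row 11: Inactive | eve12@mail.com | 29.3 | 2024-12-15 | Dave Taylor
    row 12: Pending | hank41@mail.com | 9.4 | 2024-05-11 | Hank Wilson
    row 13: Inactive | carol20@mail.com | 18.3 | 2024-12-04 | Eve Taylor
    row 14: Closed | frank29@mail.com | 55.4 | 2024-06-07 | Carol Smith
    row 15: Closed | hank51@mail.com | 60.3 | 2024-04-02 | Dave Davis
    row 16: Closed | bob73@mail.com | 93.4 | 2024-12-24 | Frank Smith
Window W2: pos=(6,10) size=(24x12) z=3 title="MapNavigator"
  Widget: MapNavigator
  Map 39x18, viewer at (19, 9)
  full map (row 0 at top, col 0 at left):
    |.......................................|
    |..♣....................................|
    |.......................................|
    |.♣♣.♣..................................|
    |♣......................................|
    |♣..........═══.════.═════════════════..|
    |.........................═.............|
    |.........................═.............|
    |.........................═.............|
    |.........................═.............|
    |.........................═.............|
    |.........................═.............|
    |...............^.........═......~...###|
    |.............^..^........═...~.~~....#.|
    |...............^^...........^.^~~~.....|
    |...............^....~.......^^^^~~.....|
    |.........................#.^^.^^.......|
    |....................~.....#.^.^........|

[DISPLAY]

                                  
                                  
                                  
━━━━━━━━━━━━━━━━━━━━━━━━━━━━━━┓   
ataTable                      ┃   
──────────────────────────────┨   
atus  │Email           │Score│┃   
──────┼────────────────┼─────┼┃   
nding │hank36@mail.com │52.5 │┃   
act┏━━━━━━━━━━━━━━━━━━━━━━┓0 │┃   
ose┃ MapNavigator         ┃2 │┃   
act┠──────────────────────┨  │┃   
act┃...═══.════.══════════┃3 │┃   
ose┃.................═....┃3 │┃   
act┃.................═....┃  │┃   
tiv┃.................═....┃6 │┃   
ose┃...........@.....═....┃8 │┃   
ndi┃.................═....┃2 │┃   
tiv┃.................═....┃6 │┃   
act┃.......^.........═....┃3 │┃   
ndi┗━━━━━━━━━━━━━━━━━━━━━━┛  │┃   
active│carol20@mail.com│18.3 │┃   


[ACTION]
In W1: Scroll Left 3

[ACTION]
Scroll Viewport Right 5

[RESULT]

                                  
                                  
                                  
━━━━━━━━━━━━━━━━━━━━━━━━━┓        
ble                      ┃        
─────────────────────────┨        
 │Email           │Score│┃        
─┼────────────────┼─────┼┃        
 │hank36@mail.com │52.5 │┃        
━━━━━━━━━━━━━━━━━━━━━┓0 │┃        
MapNavigator         ┃2 │┃        
─────────────────────┨  │┃        
..═══.════.══════════┃3 │┃        
................═....┃3 │┃        
................═....┃  │┃        
................═....┃6 │┃        
..........@.....═....┃8 │┃        
................═....┃2 │┃        
................═....┃6 │┃        
......^.........═....┃3 │┃        
━━━━━━━━━━━━━━━━━━━━━┛  │┃        
e│carol20@mail.com│18.3 │┃        


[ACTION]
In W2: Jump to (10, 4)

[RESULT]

                                  
                                  
                                  
━━━━━━━━━━━━━━━━━━━━━━━━━┓        
ble                      ┃        
─────────────────────────┨        
 │Email           │Score│┃        
─┼────────────────┼─────┼┃        
 │hank36@mail.com │52.5 │┃        
━━━━━━━━━━━━━━━━━━━━━┓0 │┃        
MapNavigator         ┃2 │┃        
─────────────────────┨  │┃        
.....................┃3 │┃        
..♣..................┃3 │┃        
.....................┃  │┃        
.♣♣.♣................┃6 │┃        
♣.........@..........┃8 │┃        
♣..........═══.════.═┃2 │┃        
.....................┃6 │┃        
.....................┃3 │┃        
━━━━━━━━━━━━━━━━━━━━━┛  │┃        
e│carol20@mail.com│18.3 │┃        


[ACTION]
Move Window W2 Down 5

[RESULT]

                                  
                                  
                                  
━━━━━━━━━━━━━━━━━━━━━━━━━┓        
ble                      ┃        
─────────────────────────┨        
 │Email           │Score│┃        
─┼────────────────┼─────┼┃        
 │hank36@mail.com │52.5 │┃        
e│bob68@mail.com  │12.0 │┃        
 │alice25@mail.com│55.2 │┃        
e│carol99@mail.com│4.0  │┃        
e│carol35@mail.com│51.3 │┃        
 │bob21@mail.com  │53.3 │┃        
━━━━━━━━━━━━━━━━━━━━━┓  │┃        
MapNavigator         ┃6 │┃        
─────────────────────┨8 │┃        
.....................┃2 │┃        
..♣..................┃6 │┃        
.....................┃3 │┃        
.♣♣.♣................┃  │┃        
♣.........@..........┃3 │┃        


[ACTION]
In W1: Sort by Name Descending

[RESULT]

                                  
                                  
                                  
━━━━━━━━━━━━━━━━━━━━━━━━━┓        
ble                      ┃        
─────────────────────────┨        
 │Email           │Score│┃        
─┼────────────────┼─────┼┃        
 │hank41@mail.com │9.4  │┃        
e│bob79@mail.com  │5.0  │┃        
e│carol99@mail.com│4.0  │┃        
 │dave28@mail.com │31.2 │┃        
 │carol65@mail.com│69.6 │┃        
 │bob73@mail.com  │93.4 │┃        
━━━━━━━━━━━━━━━━━━━━━┓8 │┃        
MapNavigator         ┃3 │┃        
─────────────────────┨2 │┃        
.....................┃3 │┃        
..♣..................┃6 │┃        
.....................┃3 │┃        
.♣♣.♣................┃3 │┃        
♣.........@..........┃0 │┃        


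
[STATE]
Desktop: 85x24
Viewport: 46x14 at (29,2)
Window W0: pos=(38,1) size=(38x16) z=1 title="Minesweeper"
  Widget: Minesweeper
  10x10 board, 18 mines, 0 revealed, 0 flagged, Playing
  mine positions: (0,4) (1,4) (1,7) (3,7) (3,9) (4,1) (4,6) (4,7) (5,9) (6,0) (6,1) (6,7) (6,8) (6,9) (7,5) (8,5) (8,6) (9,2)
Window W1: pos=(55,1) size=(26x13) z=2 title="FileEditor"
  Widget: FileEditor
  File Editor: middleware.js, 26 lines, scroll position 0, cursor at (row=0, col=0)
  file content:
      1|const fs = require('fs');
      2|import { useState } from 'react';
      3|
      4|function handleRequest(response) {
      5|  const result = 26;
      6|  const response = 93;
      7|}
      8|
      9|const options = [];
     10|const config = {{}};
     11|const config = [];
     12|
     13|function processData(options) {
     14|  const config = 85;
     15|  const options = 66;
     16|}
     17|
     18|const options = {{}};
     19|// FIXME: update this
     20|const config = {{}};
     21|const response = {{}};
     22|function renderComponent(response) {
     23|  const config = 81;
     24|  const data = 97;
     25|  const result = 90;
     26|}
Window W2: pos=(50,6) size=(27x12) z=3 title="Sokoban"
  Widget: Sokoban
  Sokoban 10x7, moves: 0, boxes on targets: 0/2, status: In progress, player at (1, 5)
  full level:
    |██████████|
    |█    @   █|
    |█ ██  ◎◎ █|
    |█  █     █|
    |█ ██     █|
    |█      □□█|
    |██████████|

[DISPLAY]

         ┃ Minesweeper    ┃ FileEditor        
         ┠────────────────┠───────────────────
         ┃■■■■■■■■■■      ┃█onst fs = require(
         ┃■■■■■■■■■■      ┃import { useState }
         ┃■■■■■■■■■■ ┏━━━━━━━━━━━━━━━━━━━━━━━━
         ┃■■■■■■■■■■ ┃ Sokoban                
         ┃■■■■■■■■■■ ┠────────────────────────
         ┃■■■■■■■■■■ ┃██████████              
         ┃■■■■■■■■■■ ┃█    @   █              
         ┃■■■■■■■■■■ ┃█ ██  ◎◎ █              
         ┃■■■■■■■■■■ ┃█  █     █              
         ┃■■■■■■■■■■ ┃█ ██     █              
         ┃           ┃█      □□█              
         ┃           ┃██████████              


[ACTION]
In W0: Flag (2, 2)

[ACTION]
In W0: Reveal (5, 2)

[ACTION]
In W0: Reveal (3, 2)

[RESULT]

         ┃ Minesweeper    ┃ FileEditor        
         ┠────────────────┠───────────────────
         ┃■■■■■■■■■■      ┃█onst fs = require(
         ┃■■■■■■■■■■      ┃import { useState }
         ┃■■⚑■■■■■■■ ┏━━━━━━━━━━━━━━━━━━━━━━━━
         ┃■■1■■■■■■■ ┃ Sokoban                
         ┃■■■■■■■■■■ ┠────────────────────────
         ┃■■2■■■■■■■ ┃██████████              
         ┃■■■■■■■■■■ ┃█    @   █              
         ┃■■■■■■■■■■ ┃█ ██  ◎◎ █              
         ┃■■■■■■■■■■ ┃█  █     █              
         ┃■■■■■■■■■■ ┃█ ██     █              
         ┃           ┃█      □□█              
         ┃           ┃██████████              


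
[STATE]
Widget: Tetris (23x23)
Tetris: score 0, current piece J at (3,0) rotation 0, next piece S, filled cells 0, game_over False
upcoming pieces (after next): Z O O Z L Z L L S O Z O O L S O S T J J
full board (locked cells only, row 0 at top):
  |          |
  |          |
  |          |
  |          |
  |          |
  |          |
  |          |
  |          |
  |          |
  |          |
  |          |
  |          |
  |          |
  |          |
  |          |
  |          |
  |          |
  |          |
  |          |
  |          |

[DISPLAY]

   █      │Next:       
   ███    │ ░░         
          │░░          
          │            
          │            
          │            
          │Score:      
          │0           
          │            
          │            
          │            
          │            
          │            
          │            
          │            
          │            
          │            
          │            
          │            
          │            
          │            
          │            
          │            


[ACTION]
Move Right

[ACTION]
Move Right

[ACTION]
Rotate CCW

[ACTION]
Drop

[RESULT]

          │Next:       
      █   │ ░░         
      █   │░░          
     ██   │            
          │            
          │            
          │Score:      
          │0           
          │            
          │            
          │            
          │            
          │            
          │            
          │            
          │            
          │            
          │            
          │            
          │            
          │            
          │            
          │            


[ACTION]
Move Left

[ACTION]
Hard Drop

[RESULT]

    ░░    │Next:       
   ░░     │▓▓          
          │ ▓▓         
          │            
          │            
          │            
          │Score:      
          │0           
          │            
          │            
          │            
          │            
          │            
          │            
          │            
          │            
          │            
     █    │            
     █    │            
    ██    │            
          │            
          │            
          │            


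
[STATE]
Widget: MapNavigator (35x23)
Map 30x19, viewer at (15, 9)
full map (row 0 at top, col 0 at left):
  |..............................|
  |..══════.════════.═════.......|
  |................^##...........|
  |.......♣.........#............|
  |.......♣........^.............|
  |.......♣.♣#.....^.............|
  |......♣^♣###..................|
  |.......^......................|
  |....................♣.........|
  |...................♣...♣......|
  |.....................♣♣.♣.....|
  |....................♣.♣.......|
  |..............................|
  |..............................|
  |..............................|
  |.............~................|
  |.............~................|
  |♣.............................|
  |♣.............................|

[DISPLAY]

                                   
                                   
  ..............................   
  ..══════.════════.═════.......   
  ................^##...........   
  .......♣.........#............   
  .......♣........^.............   
  .......♣.♣#.....^.............   
  ......♣^♣###..................   
  .......^......................   
  ....................♣.........   
  ...............@...♣...♣......   
  .....................♣♣.♣.....   
  ....................♣.♣.......   
  ..............................   
  ..............................   
  ..............................   
  .............~................   
  .............~................   
  ♣.............................   
  ♣.............................   
                                   
                                   


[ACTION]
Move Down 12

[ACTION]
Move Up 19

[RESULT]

                                   
                                   
                                   
                                   
                                   
                                   
                                   
                                   
                                   
                                   
                                   
  ...............@..............   
  ..══════.════════.═════.......   
  ................^##...........   
  .......♣.........#............   
  .......♣........^.............   
  .......♣.♣#.....^.............   
  ......♣^♣###..................   
  .......^......................   
  ....................♣.........   
  ...................♣...♣......   
  .....................♣♣.♣.....   
  ....................♣.♣.......   


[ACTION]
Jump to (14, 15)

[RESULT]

   .......♣........^.............  
   .......♣.♣#.....^.............  
   ......♣^♣###..................  
   .......^......................  
   ....................♣.........  
   ...................♣...♣......  
   .....................♣♣.♣.....  
   ....................♣.♣.......  
   ..............................  
   ..............................  
   ..............................  
   .............~@...............  
   .............~................  
   ♣.............................  
   ♣.............................  
                                   
                                   
                                   
                                   
                                   
                                   
                                   
                                   


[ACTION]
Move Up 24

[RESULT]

                                   
                                   
                                   
                                   
                                   
                                   
                                   
                                   
                                   
                                   
                                   
   ..............@...............  
   ..══════.════════.═════.......  
   ................^##...........  
   .......♣.........#............  
   .......♣........^.............  
   .......♣.♣#.....^.............  
   ......♣^♣###..................  
   .......^......................  
   ....................♣.........  
   ...................♣...♣......  
   .....................♣♣.♣.....  
   ....................♣.♣.......  


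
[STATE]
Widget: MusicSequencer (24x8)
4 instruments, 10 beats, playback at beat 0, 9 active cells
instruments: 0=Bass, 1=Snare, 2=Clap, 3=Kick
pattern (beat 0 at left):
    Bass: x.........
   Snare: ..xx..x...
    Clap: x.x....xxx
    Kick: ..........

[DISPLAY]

      ▼123456789        
  Bass█·········        
 Snare··██··█···        
  Clap█·█····███        
  Kick··········        
                        
                        
                        


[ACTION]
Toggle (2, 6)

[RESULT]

      ▼123456789        
  Bass█·········        
 Snare··██··█···        
  Clap█·█···████        
  Kick··········        
                        
                        
                        


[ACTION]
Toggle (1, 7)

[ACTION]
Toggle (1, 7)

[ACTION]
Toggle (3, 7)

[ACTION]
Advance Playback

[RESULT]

      0▼23456789        
  Bass█·········        
 Snare··██··█···        
  Clap█·█···████        
  Kick·······█··        
                        
                        
                        


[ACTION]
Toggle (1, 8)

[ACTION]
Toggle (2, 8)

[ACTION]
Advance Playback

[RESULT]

      01▼3456789        
  Bass█·········        
 Snare··██··█·█·        
  Clap█·█···██·█        
  Kick·······█··        
                        
                        
                        
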